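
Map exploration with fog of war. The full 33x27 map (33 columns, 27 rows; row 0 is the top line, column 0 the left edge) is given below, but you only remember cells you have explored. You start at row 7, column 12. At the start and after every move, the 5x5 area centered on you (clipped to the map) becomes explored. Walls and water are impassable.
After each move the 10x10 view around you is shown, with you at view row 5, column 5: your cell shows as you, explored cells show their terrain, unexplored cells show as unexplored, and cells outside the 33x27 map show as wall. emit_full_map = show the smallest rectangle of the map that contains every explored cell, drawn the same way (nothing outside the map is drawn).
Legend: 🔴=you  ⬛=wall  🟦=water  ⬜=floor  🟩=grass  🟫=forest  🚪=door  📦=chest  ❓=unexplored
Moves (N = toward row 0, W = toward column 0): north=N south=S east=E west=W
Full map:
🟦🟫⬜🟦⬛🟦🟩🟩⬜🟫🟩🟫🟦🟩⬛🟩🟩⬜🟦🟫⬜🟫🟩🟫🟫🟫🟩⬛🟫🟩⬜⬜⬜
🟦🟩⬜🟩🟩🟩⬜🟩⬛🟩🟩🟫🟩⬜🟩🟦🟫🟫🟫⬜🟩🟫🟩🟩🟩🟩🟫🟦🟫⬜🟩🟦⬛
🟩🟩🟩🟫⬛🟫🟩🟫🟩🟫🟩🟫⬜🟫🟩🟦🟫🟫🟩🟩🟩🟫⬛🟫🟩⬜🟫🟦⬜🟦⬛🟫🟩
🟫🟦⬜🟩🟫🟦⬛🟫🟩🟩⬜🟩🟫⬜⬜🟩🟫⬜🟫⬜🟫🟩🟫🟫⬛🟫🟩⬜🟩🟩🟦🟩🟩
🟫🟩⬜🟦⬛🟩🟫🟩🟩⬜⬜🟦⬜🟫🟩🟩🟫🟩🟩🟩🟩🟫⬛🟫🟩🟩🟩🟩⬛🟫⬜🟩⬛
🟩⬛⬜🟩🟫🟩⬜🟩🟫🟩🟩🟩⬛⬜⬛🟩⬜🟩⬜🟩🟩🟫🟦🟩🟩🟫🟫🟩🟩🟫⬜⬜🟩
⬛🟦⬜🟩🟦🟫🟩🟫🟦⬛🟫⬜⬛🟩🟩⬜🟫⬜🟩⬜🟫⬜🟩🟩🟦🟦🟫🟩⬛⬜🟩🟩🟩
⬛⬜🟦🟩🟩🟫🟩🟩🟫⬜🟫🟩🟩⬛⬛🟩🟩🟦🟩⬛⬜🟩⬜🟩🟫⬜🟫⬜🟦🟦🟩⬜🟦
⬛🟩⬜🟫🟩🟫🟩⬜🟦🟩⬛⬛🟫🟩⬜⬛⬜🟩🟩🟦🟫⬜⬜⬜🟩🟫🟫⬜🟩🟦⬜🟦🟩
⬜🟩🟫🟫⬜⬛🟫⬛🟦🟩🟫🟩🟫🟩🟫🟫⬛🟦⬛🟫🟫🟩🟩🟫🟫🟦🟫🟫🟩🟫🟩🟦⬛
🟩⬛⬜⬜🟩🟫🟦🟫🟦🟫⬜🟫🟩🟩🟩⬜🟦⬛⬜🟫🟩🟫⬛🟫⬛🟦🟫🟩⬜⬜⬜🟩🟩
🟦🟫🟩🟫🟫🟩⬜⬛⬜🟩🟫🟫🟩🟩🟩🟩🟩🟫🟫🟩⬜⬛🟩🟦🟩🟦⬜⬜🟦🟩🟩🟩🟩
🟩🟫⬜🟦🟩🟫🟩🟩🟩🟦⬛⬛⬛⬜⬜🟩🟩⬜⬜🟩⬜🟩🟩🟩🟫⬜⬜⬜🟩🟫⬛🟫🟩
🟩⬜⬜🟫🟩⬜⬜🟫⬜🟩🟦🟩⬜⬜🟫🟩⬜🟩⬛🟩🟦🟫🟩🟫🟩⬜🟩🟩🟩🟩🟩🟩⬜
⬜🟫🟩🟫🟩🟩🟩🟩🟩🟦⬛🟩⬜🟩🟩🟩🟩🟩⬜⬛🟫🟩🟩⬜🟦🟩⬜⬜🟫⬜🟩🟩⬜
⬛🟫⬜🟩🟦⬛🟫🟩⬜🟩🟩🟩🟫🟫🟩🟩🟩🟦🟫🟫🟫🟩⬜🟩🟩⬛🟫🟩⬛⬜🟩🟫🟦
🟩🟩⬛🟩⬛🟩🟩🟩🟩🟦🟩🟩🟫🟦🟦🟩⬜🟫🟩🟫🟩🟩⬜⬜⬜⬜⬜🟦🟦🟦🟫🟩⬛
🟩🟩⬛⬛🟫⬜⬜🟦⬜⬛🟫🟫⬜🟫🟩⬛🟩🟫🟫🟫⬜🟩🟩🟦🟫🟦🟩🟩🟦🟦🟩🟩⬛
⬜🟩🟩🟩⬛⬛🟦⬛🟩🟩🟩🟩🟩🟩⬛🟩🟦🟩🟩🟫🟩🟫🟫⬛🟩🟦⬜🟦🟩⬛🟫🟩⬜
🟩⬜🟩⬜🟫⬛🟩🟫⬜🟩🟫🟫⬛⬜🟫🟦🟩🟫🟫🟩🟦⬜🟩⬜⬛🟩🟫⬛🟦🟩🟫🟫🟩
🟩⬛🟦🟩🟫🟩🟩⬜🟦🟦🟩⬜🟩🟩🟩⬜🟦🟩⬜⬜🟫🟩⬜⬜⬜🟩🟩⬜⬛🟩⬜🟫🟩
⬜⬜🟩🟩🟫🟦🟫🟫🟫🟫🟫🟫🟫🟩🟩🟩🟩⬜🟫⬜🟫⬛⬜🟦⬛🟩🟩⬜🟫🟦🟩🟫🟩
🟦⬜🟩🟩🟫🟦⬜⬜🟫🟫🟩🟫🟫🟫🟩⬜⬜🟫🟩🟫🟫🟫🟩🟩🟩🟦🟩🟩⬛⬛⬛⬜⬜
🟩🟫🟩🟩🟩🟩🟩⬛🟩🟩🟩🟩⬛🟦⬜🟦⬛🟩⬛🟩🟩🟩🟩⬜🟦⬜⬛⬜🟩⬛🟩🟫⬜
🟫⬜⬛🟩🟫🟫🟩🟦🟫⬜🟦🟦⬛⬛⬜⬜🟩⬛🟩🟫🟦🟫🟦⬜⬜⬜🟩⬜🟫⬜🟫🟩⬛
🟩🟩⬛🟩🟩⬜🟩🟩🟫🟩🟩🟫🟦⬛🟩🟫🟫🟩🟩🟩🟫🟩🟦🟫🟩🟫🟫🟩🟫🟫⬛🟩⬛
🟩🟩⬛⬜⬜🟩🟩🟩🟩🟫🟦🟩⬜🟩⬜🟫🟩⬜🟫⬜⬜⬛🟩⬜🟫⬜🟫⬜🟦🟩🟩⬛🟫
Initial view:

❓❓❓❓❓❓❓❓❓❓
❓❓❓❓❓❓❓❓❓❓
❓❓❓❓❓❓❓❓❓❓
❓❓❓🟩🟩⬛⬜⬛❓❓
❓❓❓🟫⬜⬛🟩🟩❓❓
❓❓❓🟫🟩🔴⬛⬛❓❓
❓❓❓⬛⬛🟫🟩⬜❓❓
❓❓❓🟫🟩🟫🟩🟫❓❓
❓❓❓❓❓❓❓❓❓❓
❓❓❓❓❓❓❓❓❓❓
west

❓❓❓❓❓❓❓❓❓❓
❓❓❓❓❓❓❓❓❓❓
❓❓❓❓❓❓❓❓❓❓
❓❓❓🟩🟩🟩⬛⬜⬛❓
❓❓❓⬛🟫⬜⬛🟩🟩❓
❓❓❓⬜🟫🔴🟩⬛⬛❓
❓❓❓🟩⬛⬛🟫🟩⬜❓
❓❓❓🟩🟫🟩🟫🟩🟫❓
❓❓❓❓❓❓❓❓❓❓
❓❓❓❓❓❓❓❓❓❓

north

❓❓❓❓❓❓❓❓❓❓
❓❓❓❓❓❓❓❓❓❓
❓❓❓❓❓❓❓❓❓❓
❓❓❓⬜⬜🟦⬜🟫❓❓
❓❓❓🟩🟩🟩⬛⬜⬛❓
❓❓❓⬛🟫🔴⬛🟩🟩❓
❓❓❓⬜🟫🟩🟩⬛⬛❓
❓❓❓🟩⬛⬛🟫🟩⬜❓
❓❓❓🟩🟫🟩🟫🟩🟫❓
❓❓❓❓❓❓❓❓❓❓

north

❓❓❓❓❓❓❓❓❓❓
❓❓❓❓❓❓❓❓❓❓
❓❓❓❓❓❓❓❓❓❓
❓❓❓🟩⬜🟩🟫⬜❓❓
❓❓❓⬜⬜🟦⬜🟫❓❓
❓❓❓🟩🟩🔴⬛⬜⬛❓
❓❓❓⬛🟫⬜⬛🟩🟩❓
❓❓❓⬜🟫🟩🟩⬛⬛❓
❓❓❓🟩⬛⬛🟫🟩⬜❓
❓❓❓🟩🟫🟩🟫🟩🟫❓

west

❓❓❓❓❓❓❓❓❓❓
❓❓❓❓❓❓❓❓❓❓
❓❓❓❓❓❓❓❓❓❓
❓❓❓🟩🟩⬜🟩🟫⬜❓
❓❓❓🟩⬜⬜🟦⬜🟫❓
❓❓❓🟫🟩🔴🟩⬛⬜⬛
❓❓❓🟦⬛🟫⬜⬛🟩🟩
❓❓❓🟫⬜🟫🟩🟩⬛⬛
❓❓❓❓🟩⬛⬛🟫🟩⬜
❓❓❓❓🟩🟫🟩🟫🟩🟫

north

⬛⬛⬛⬛⬛⬛⬛⬛⬛⬛
❓❓❓❓❓❓❓❓❓❓
❓❓❓❓❓❓❓❓❓❓
❓❓❓🟩🟫🟩🟫⬜❓❓
❓❓❓🟩🟩⬜🟩🟫⬜❓
❓❓❓🟩⬜🔴🟦⬜🟫❓
❓❓❓🟫🟩🟩🟩⬛⬜⬛
❓❓❓🟦⬛🟫⬜⬛🟩🟩
❓❓❓🟫⬜🟫🟩🟩⬛⬛
❓❓❓❓🟩⬛⬛🟫🟩⬜

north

⬛⬛⬛⬛⬛⬛⬛⬛⬛⬛
⬛⬛⬛⬛⬛⬛⬛⬛⬛⬛
❓❓❓❓❓❓❓❓❓❓
❓❓❓⬛🟩🟩🟫🟩❓❓
❓❓❓🟩🟫🟩🟫⬜❓❓
❓❓❓🟩🟩🔴🟩🟫⬜❓
❓❓❓🟩⬜⬜🟦⬜🟫❓
❓❓❓🟫🟩🟩🟩⬛⬜⬛
❓❓❓🟦⬛🟫⬜⬛🟩🟩
❓❓❓🟫⬜🟫🟩🟩⬛⬛

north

⬛⬛⬛⬛⬛⬛⬛⬛⬛⬛
⬛⬛⬛⬛⬛⬛⬛⬛⬛⬛
⬛⬛⬛⬛⬛⬛⬛⬛⬛⬛
❓❓❓⬜🟫🟩🟫🟦❓❓
❓❓❓⬛🟩🟩🟫🟩❓❓
❓❓❓🟩🟫🔴🟫⬜❓❓
❓❓❓🟩🟩⬜🟩🟫⬜❓
❓❓❓🟩⬜⬜🟦⬜🟫❓
❓❓❓🟫🟩🟩🟩⬛⬜⬛
❓❓❓🟦⬛🟫⬜⬛🟩🟩

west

⬛⬛⬛⬛⬛⬛⬛⬛⬛⬛
⬛⬛⬛⬛⬛⬛⬛⬛⬛⬛
⬛⬛⬛⬛⬛⬛⬛⬛⬛⬛
❓❓❓🟩⬜🟫🟩🟫🟦❓
❓❓❓🟩⬛🟩🟩🟫🟩❓
❓❓❓🟫🟩🔴🟩🟫⬜❓
❓❓❓🟫🟩🟩⬜🟩🟫⬜
❓❓❓🟩🟩⬜⬜🟦⬜🟫
❓❓❓❓🟫🟩🟩🟩⬛⬜
❓❓❓❓🟦⬛🟫⬜⬛🟩

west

⬛⬛⬛⬛⬛⬛⬛⬛⬛⬛
⬛⬛⬛⬛⬛⬛⬛⬛⬛⬛
⬛⬛⬛⬛⬛⬛⬛⬛⬛⬛
❓❓❓🟩🟩⬜🟫🟩🟫🟦
❓❓❓⬜🟩⬛🟩🟩🟫🟩
❓❓❓🟩🟫🔴🟫🟩🟫⬜
❓❓❓⬛🟫🟩🟩⬜🟩🟫
❓❓❓🟫🟩🟩⬜⬜🟦⬜
❓❓❓❓❓🟫🟩🟩🟩⬛
❓❓❓❓❓🟦⬛🟫⬜⬛

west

⬛⬛⬛⬛⬛⬛⬛⬛⬛⬛
⬛⬛⬛⬛⬛⬛⬛⬛⬛⬛
⬛⬛⬛⬛⬛⬛⬛⬛⬛⬛
❓❓❓🟦🟩🟩⬜🟫🟩🟫
❓❓❓🟩⬜🟩⬛🟩🟩🟫
❓❓❓🟫🟩🔴🟩🟫🟩🟫
❓❓❓🟦⬛🟫🟩🟩⬜🟩
❓❓❓🟩🟫🟩🟩⬜⬜🟦
❓❓❓❓❓❓🟫🟩🟩🟩
❓❓❓❓❓❓🟦⬛🟫⬜

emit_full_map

🟦🟩🟩⬜🟫🟩🟫🟦❓❓
🟩⬜🟩⬛🟩🟩🟫🟩❓❓
🟫🟩🔴🟩🟫🟩🟫⬜❓❓
🟦⬛🟫🟩🟩⬜🟩🟫⬜❓
🟩🟫🟩🟩⬜⬜🟦⬜🟫❓
❓❓❓🟫🟩🟩🟩⬛⬜⬛
❓❓❓🟦⬛🟫⬜⬛🟩🟩
❓❓❓🟫⬜🟫🟩🟩⬛⬛
❓❓❓❓🟩⬛⬛🟫🟩⬜
❓❓❓❓🟩🟫🟩🟫🟩🟫

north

⬛⬛⬛⬛⬛⬛⬛⬛⬛⬛
⬛⬛⬛⬛⬛⬛⬛⬛⬛⬛
⬛⬛⬛⬛⬛⬛⬛⬛⬛⬛
⬛⬛⬛⬛⬛⬛⬛⬛⬛⬛
❓❓❓🟦🟩🟩⬜🟫🟩🟫
❓❓❓🟩⬜🔴⬛🟩🟩🟫
❓❓❓🟫🟩🟫🟩🟫🟩🟫
❓❓❓🟦⬛🟫🟩🟩⬜🟩
❓❓❓🟩🟫🟩🟩⬜⬜🟦
❓❓❓❓❓❓🟫🟩🟩🟩

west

⬛⬛⬛⬛⬛⬛⬛⬛⬛⬛
⬛⬛⬛⬛⬛⬛⬛⬛⬛⬛
⬛⬛⬛⬛⬛⬛⬛⬛⬛⬛
⬛⬛⬛⬛⬛⬛⬛⬛⬛⬛
❓❓❓⬛🟦🟩🟩⬜🟫🟩
❓❓❓🟩🟩🔴🟩⬛🟩🟩
❓❓❓⬛🟫🟩🟫🟩🟫🟩
❓❓❓🟫🟦⬛🟫🟩🟩⬜
❓❓❓❓🟩🟫🟩🟩⬜⬜
❓❓❓❓❓❓❓🟫🟩🟩

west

⬛⬛⬛⬛⬛⬛⬛⬛⬛⬛
⬛⬛⬛⬛⬛⬛⬛⬛⬛⬛
⬛⬛⬛⬛⬛⬛⬛⬛⬛⬛
⬛⬛⬛⬛⬛⬛⬛⬛⬛⬛
❓❓❓🟦⬛🟦🟩🟩⬜🟫
❓❓❓🟩🟩🔴⬜🟩⬛🟩
❓❓❓🟫⬛🟫🟩🟫🟩🟫
❓❓❓🟩🟫🟦⬛🟫🟩🟩
❓❓❓❓❓🟩🟫🟩🟩⬜
❓❓❓❓❓❓❓❓🟫🟩

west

⬛⬛⬛⬛⬛⬛⬛⬛⬛⬛
⬛⬛⬛⬛⬛⬛⬛⬛⬛⬛
⬛⬛⬛⬛⬛⬛⬛⬛⬛⬛
⬛⬛⬛⬛⬛⬛⬛⬛⬛⬛
⬛❓❓⬜🟦⬛🟦🟩🟩⬜
⬛❓❓⬜🟩🔴🟩⬜🟩⬛
⬛❓❓🟩🟫⬛🟫🟩🟫🟩
⬛❓❓⬜🟩🟫🟦⬛🟫🟩
⬛❓❓❓❓❓🟩🟫🟩🟩
⬛❓❓❓❓❓❓❓❓🟫

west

⬛⬛⬛⬛⬛⬛⬛⬛⬛⬛
⬛⬛⬛⬛⬛⬛⬛⬛⬛⬛
⬛⬛⬛⬛⬛⬛⬛⬛⬛⬛
⬛⬛⬛⬛⬛⬛⬛⬛⬛⬛
⬛⬛❓🟫⬜🟦⬛🟦🟩🟩
⬛⬛❓🟩⬜🔴🟩🟩⬜🟩
⬛⬛❓🟩🟩🟫⬛🟫🟩🟫
⬛⬛❓🟦⬜🟩🟫🟦⬛🟫
⬛⬛❓❓❓❓❓🟩🟫🟩
⬛⬛❓❓❓❓❓❓❓❓

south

⬛⬛⬛⬛⬛⬛⬛⬛⬛⬛
⬛⬛⬛⬛⬛⬛⬛⬛⬛⬛
⬛⬛⬛⬛⬛⬛⬛⬛⬛⬛
⬛⬛❓🟫⬜🟦⬛🟦🟩🟩
⬛⬛❓🟩⬜🟩🟩🟩⬜🟩
⬛⬛❓🟩🟩🔴⬛🟫🟩🟫
⬛⬛❓🟦⬜🟩🟫🟦⬛🟫
⬛⬛❓🟩⬜🟦⬛🟩🟫🟩
⬛⬛❓❓❓❓❓❓❓❓
⬛⬛❓❓❓❓❓❓❓❓

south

⬛⬛⬛⬛⬛⬛⬛⬛⬛⬛
⬛⬛⬛⬛⬛⬛⬛⬛⬛⬛
⬛⬛❓🟫⬜🟦⬛🟦🟩🟩
⬛⬛❓🟩⬜🟩🟩🟩⬜🟩
⬛⬛❓🟩🟩🟫⬛🟫🟩🟫
⬛⬛❓🟦⬜🔴🟫🟦⬛🟫
⬛⬛❓🟩⬜🟦⬛🟩🟫🟩
⬛⬛❓⬛⬜🟩🟫🟩❓❓
⬛⬛❓❓❓❓❓❓❓❓
⬛⬛❓❓❓❓❓❓❓❓

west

⬛⬛⬛⬛⬛⬛⬛⬛⬛⬛
⬛⬛⬛⬛⬛⬛⬛⬛⬛⬛
⬛⬛⬛❓🟫⬜🟦⬛🟦🟩
⬛⬛⬛🟦🟩⬜🟩🟩🟩⬜
⬛⬛⬛🟩🟩🟩🟫⬛🟫🟩
⬛⬛⬛🟫🟦🔴🟩🟫🟦⬛
⬛⬛⬛🟫🟩⬜🟦⬛🟩🟫
⬛⬛⬛🟩⬛⬜🟩🟫🟩❓
⬛⬛⬛❓❓❓❓❓❓❓
⬛⬛⬛❓❓❓❓❓❓❓

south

⬛⬛⬛⬛⬛⬛⬛⬛⬛⬛
⬛⬛⬛❓🟫⬜🟦⬛🟦🟩
⬛⬛⬛🟦🟩⬜🟩🟩🟩⬜
⬛⬛⬛🟩🟩🟩🟫⬛🟫🟩
⬛⬛⬛🟫🟦⬜🟩🟫🟦⬛
⬛⬛⬛🟫🟩🔴🟦⬛🟩🟫
⬛⬛⬛🟩⬛⬜🟩🟫🟩❓
⬛⬛⬛⬛🟦⬜🟩🟦❓❓
⬛⬛⬛❓❓❓❓❓❓❓
⬛⬛⬛❓❓❓❓❓❓❓

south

⬛⬛⬛❓🟫⬜🟦⬛🟦🟩
⬛⬛⬛🟦🟩⬜🟩🟩🟩⬜
⬛⬛⬛🟩🟩🟩🟫⬛🟫🟩
⬛⬛⬛🟫🟦⬜🟩🟫🟦⬛
⬛⬛⬛🟫🟩⬜🟦⬛🟩🟫
⬛⬛⬛🟩⬛🔴🟩🟫🟩❓
⬛⬛⬛⬛🟦⬜🟩🟦❓❓
⬛⬛⬛⬛⬜🟦🟩🟩❓❓
⬛⬛⬛❓❓❓❓❓❓❓
⬛⬛⬛❓❓❓❓❓❓❓

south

⬛⬛⬛🟦🟩⬜🟩🟩🟩⬜
⬛⬛⬛🟩🟩🟩🟫⬛🟫🟩
⬛⬛⬛🟫🟦⬜🟩🟫🟦⬛
⬛⬛⬛🟫🟩⬜🟦⬛🟩🟫
⬛⬛⬛🟩⬛⬜🟩🟫🟩❓
⬛⬛⬛⬛🟦🔴🟩🟦❓❓
⬛⬛⬛⬛⬜🟦🟩🟩❓❓
⬛⬛⬛⬛🟩⬜🟫🟩❓❓
⬛⬛⬛❓❓❓❓❓❓❓
⬛⬛⬛❓❓❓❓❓❓❓

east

⬛⬛🟦🟩⬜🟩🟩🟩⬜🟩
⬛⬛🟩🟩🟩🟫⬛🟫🟩🟫
⬛⬛🟫🟦⬜🟩🟫🟦⬛🟫
⬛⬛🟫🟩⬜🟦⬛🟩🟫🟩
⬛⬛🟩⬛⬜🟩🟫🟩❓❓
⬛⬛⬛🟦⬜🔴🟦🟫❓❓
⬛⬛⬛⬜🟦🟩🟩🟫❓❓
⬛⬛⬛🟩⬜🟫🟩🟫❓❓
⬛⬛❓❓❓❓❓❓❓❓
⬛⬛❓❓❓❓❓❓❓❓

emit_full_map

❓🟫⬜🟦⬛🟦🟩🟩⬜🟫🟩🟫🟦❓❓
🟦🟩⬜🟩🟩🟩⬜🟩⬛🟩🟩🟫🟩❓❓
🟩🟩🟩🟫⬛🟫🟩🟫🟩🟫🟩🟫⬜❓❓
🟫🟦⬜🟩🟫🟦⬛🟫🟩🟩⬜🟩🟫⬜❓
🟫🟩⬜🟦⬛🟩🟫🟩🟩⬜⬜🟦⬜🟫❓
🟩⬛⬜🟩🟫🟩❓❓🟫🟩🟩🟩⬛⬜⬛
⬛🟦⬜🔴🟦🟫❓❓🟦⬛🟫⬜⬛🟩🟩
⬛⬜🟦🟩🟩🟫❓❓🟫⬜🟫🟩🟩⬛⬛
⬛🟩⬜🟫🟩🟫❓❓❓🟩⬛⬛🟫🟩⬜
❓❓❓❓❓❓❓❓❓🟩🟫🟩🟫🟩🟫

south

⬛⬛🟩🟩🟩🟫⬛🟫🟩🟫
⬛⬛🟫🟦⬜🟩🟫🟦⬛🟫
⬛⬛🟫🟩⬜🟦⬛🟩🟫🟩
⬛⬛🟩⬛⬜🟩🟫🟩❓❓
⬛⬛⬛🟦⬜🟩🟦🟫❓❓
⬛⬛⬛⬜🟦🔴🟩🟫❓❓
⬛⬛⬛🟩⬜🟫🟩🟫❓❓
⬛⬛❓🟩🟫🟫⬜⬛❓❓
⬛⬛❓❓❓❓❓❓❓❓
⬛⬛❓❓❓❓❓❓❓❓

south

⬛⬛🟫🟦⬜🟩🟫🟦⬛🟫
⬛⬛🟫🟩⬜🟦⬛🟩🟫🟩
⬛⬛🟩⬛⬜🟩🟫🟩❓❓
⬛⬛⬛🟦⬜🟩🟦🟫❓❓
⬛⬛⬛⬜🟦🟩🟩🟫❓❓
⬛⬛⬛🟩⬜🔴🟩🟫❓❓
⬛⬛❓🟩🟫🟫⬜⬛❓❓
⬛⬛❓⬛⬜⬜🟩🟫❓❓
⬛⬛❓❓❓❓❓❓❓❓
⬛⬛❓❓❓❓❓❓❓❓

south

⬛⬛🟫🟩⬜🟦⬛🟩🟫🟩
⬛⬛🟩⬛⬜🟩🟫🟩❓❓
⬛⬛⬛🟦⬜🟩🟦🟫❓❓
⬛⬛⬛⬜🟦🟩🟩🟫❓❓
⬛⬛⬛🟩⬜🟫🟩🟫❓❓
⬛⬛❓🟩🟫🔴⬜⬛❓❓
⬛⬛❓⬛⬜⬜🟩🟫❓❓
⬛⬛❓🟫🟩🟫🟫🟩❓❓
⬛⬛❓❓❓❓❓❓❓❓
⬛⬛❓❓❓❓❓❓❓❓

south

⬛⬛🟩⬛⬜🟩🟫🟩❓❓
⬛⬛⬛🟦⬜🟩🟦🟫❓❓
⬛⬛⬛⬜🟦🟩🟩🟫❓❓
⬛⬛⬛🟩⬜🟫🟩🟫❓❓
⬛⬛❓🟩🟫🟫⬜⬛❓❓
⬛⬛❓⬛⬜🔴🟩🟫❓❓
⬛⬛❓🟫🟩🟫🟫🟩❓❓
⬛⬛❓🟫⬜🟦🟩🟫❓❓
⬛⬛❓❓❓❓❓❓❓❓
⬛⬛❓❓❓❓❓❓❓❓

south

⬛⬛⬛🟦⬜🟩🟦🟫❓❓
⬛⬛⬛⬜🟦🟩🟩🟫❓❓
⬛⬛⬛🟩⬜🟫🟩🟫❓❓
⬛⬛❓🟩🟫🟫⬜⬛❓❓
⬛⬛❓⬛⬜⬜🟩🟫❓❓
⬛⬛❓🟫🟩🔴🟫🟩❓❓
⬛⬛❓🟫⬜🟦🟩🟫❓❓
⬛⬛❓⬜⬜🟫🟩⬜❓❓
⬛⬛❓❓❓❓❓❓❓❓
⬛⬛❓❓❓❓❓❓❓❓

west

⬛⬛⬛⬛🟦⬜🟩🟦🟫❓
⬛⬛⬛⬛⬜🟦🟩🟩🟫❓
⬛⬛⬛⬛🟩⬜🟫🟩🟫❓
⬛⬛⬛⬜🟩🟫🟫⬜⬛❓
⬛⬛⬛🟩⬛⬜⬜🟩🟫❓
⬛⬛⬛🟦🟫🔴🟫🟫🟩❓
⬛⬛⬛🟩🟫⬜🟦🟩🟫❓
⬛⬛⬛🟩⬜⬜🟫🟩⬜❓
⬛⬛⬛❓❓❓❓❓❓❓
⬛⬛⬛❓❓❓❓❓❓❓

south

⬛⬛⬛⬛⬜🟦🟩🟩🟫❓
⬛⬛⬛⬛🟩⬜🟫🟩🟫❓
⬛⬛⬛⬜🟩🟫🟫⬜⬛❓
⬛⬛⬛🟩⬛⬜⬜🟩🟫❓
⬛⬛⬛🟦🟫🟩🟫🟫🟩❓
⬛⬛⬛🟩🟫🔴🟦🟩🟫❓
⬛⬛⬛🟩⬜⬜🟫🟩⬜❓
⬛⬛⬛⬜🟫🟩🟫🟩❓❓
⬛⬛⬛❓❓❓❓❓❓❓
⬛⬛⬛❓❓❓❓❓❓❓

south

⬛⬛⬛⬛🟩⬜🟫🟩🟫❓
⬛⬛⬛⬜🟩🟫🟫⬜⬛❓
⬛⬛⬛🟩⬛⬜⬜🟩🟫❓
⬛⬛⬛🟦🟫🟩🟫🟫🟩❓
⬛⬛⬛🟩🟫⬜🟦🟩🟫❓
⬛⬛⬛🟩⬜🔴🟫🟩⬜❓
⬛⬛⬛⬜🟫🟩🟫🟩❓❓
⬛⬛⬛⬛🟫⬜🟩🟦❓❓
⬛⬛⬛❓❓❓❓❓❓❓
⬛⬛⬛❓❓❓❓❓❓❓

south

⬛⬛⬛⬜🟩🟫🟫⬜⬛❓
⬛⬛⬛🟩⬛⬜⬜🟩🟫❓
⬛⬛⬛🟦🟫🟩🟫🟫🟩❓
⬛⬛⬛🟩🟫⬜🟦🟩🟫❓
⬛⬛⬛🟩⬜⬜🟫🟩⬜❓
⬛⬛⬛⬜🟫🔴🟫🟩❓❓
⬛⬛⬛⬛🟫⬜🟩🟦❓❓
⬛⬛⬛🟩🟩⬛🟩⬛❓❓
⬛⬛⬛❓❓❓❓❓❓❓
⬛⬛⬛❓❓❓❓❓❓❓

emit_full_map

❓🟫⬜🟦⬛🟦🟩🟩⬜🟫🟩🟫🟦❓❓
🟦🟩⬜🟩🟩🟩⬜🟩⬛🟩🟩🟫🟩❓❓
🟩🟩🟩🟫⬛🟫🟩🟫🟩🟫🟩🟫⬜❓❓
🟫🟦⬜🟩🟫🟦⬛🟫🟩🟩⬜🟩🟫⬜❓
🟫🟩⬜🟦⬛🟩🟫🟩🟩⬜⬜🟦⬜🟫❓
🟩⬛⬜🟩🟫🟩❓❓🟫🟩🟩🟩⬛⬜⬛
⬛🟦⬜🟩🟦🟫❓❓🟦⬛🟫⬜⬛🟩🟩
⬛⬜🟦🟩🟩🟫❓❓🟫⬜🟫🟩🟩⬛⬛
⬛🟩⬜🟫🟩🟫❓❓❓🟩⬛⬛🟫🟩⬜
⬜🟩🟫🟫⬜⬛❓❓❓🟩🟫🟩🟫🟩🟫
🟩⬛⬜⬜🟩🟫❓❓❓❓❓❓❓❓❓
🟦🟫🟩🟫🟫🟩❓❓❓❓❓❓❓❓❓
🟩🟫⬜🟦🟩🟫❓❓❓❓❓❓❓❓❓
🟩⬜⬜🟫🟩⬜❓❓❓❓❓❓❓❓❓
⬜🟫🔴🟫🟩❓❓❓❓❓❓❓❓❓❓
⬛🟫⬜🟩🟦❓❓❓❓❓❓❓❓❓❓
🟩🟩⬛🟩⬛❓❓❓❓❓❓❓❓❓❓

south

⬛⬛⬛🟩⬛⬜⬜🟩🟫❓
⬛⬛⬛🟦🟫🟩🟫🟫🟩❓
⬛⬛⬛🟩🟫⬜🟦🟩🟫❓
⬛⬛⬛🟩⬜⬜🟫🟩⬜❓
⬛⬛⬛⬜🟫🟩🟫🟩❓❓
⬛⬛⬛⬛🟫🔴🟩🟦❓❓
⬛⬛⬛🟩🟩⬛🟩⬛❓❓
⬛⬛⬛🟩🟩⬛⬛🟫❓❓
⬛⬛⬛❓❓❓❓❓❓❓
⬛⬛⬛❓❓❓❓❓❓❓

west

⬛⬛⬛⬛🟩⬛⬜⬜🟩🟫
⬛⬛⬛⬛🟦🟫🟩🟫🟫🟩
⬛⬛⬛⬛🟩🟫⬜🟦🟩🟫
⬛⬛⬛⬛🟩⬜⬜🟫🟩⬜
⬛⬛⬛⬛⬜🟫🟩🟫🟩❓
⬛⬛⬛⬛⬛🔴⬜🟩🟦❓
⬛⬛⬛⬛🟩🟩⬛🟩⬛❓
⬛⬛⬛⬛🟩🟩⬛⬛🟫❓
⬛⬛⬛⬛❓❓❓❓❓❓
⬛⬛⬛⬛❓❓❓❓❓❓

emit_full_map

❓🟫⬜🟦⬛🟦🟩🟩⬜🟫🟩🟫🟦❓❓
🟦🟩⬜🟩🟩🟩⬜🟩⬛🟩🟩🟫🟩❓❓
🟩🟩🟩🟫⬛🟫🟩🟫🟩🟫🟩🟫⬜❓❓
🟫🟦⬜🟩🟫🟦⬛🟫🟩🟩⬜🟩🟫⬜❓
🟫🟩⬜🟦⬛🟩🟫🟩🟩⬜⬜🟦⬜🟫❓
🟩⬛⬜🟩🟫🟩❓❓🟫🟩🟩🟩⬛⬜⬛
⬛🟦⬜🟩🟦🟫❓❓🟦⬛🟫⬜⬛🟩🟩
⬛⬜🟦🟩🟩🟫❓❓🟫⬜🟫🟩🟩⬛⬛
⬛🟩⬜🟫🟩🟫❓❓❓🟩⬛⬛🟫🟩⬜
⬜🟩🟫🟫⬜⬛❓❓❓🟩🟫🟩🟫🟩🟫
🟩⬛⬜⬜🟩🟫❓❓❓❓❓❓❓❓❓
🟦🟫🟩🟫🟫🟩❓❓❓❓❓❓❓❓❓
🟩🟫⬜🟦🟩🟫❓❓❓❓❓❓❓❓❓
🟩⬜⬜🟫🟩⬜❓❓❓❓❓❓❓❓❓
⬜🟫🟩🟫🟩❓❓❓❓❓❓❓❓❓❓
⬛🔴⬜🟩🟦❓❓❓❓❓❓❓❓❓❓
🟩🟩⬛🟩⬛❓❓❓❓❓❓❓❓❓❓
🟩🟩⬛⬛🟫❓❓❓❓❓❓❓❓❓❓


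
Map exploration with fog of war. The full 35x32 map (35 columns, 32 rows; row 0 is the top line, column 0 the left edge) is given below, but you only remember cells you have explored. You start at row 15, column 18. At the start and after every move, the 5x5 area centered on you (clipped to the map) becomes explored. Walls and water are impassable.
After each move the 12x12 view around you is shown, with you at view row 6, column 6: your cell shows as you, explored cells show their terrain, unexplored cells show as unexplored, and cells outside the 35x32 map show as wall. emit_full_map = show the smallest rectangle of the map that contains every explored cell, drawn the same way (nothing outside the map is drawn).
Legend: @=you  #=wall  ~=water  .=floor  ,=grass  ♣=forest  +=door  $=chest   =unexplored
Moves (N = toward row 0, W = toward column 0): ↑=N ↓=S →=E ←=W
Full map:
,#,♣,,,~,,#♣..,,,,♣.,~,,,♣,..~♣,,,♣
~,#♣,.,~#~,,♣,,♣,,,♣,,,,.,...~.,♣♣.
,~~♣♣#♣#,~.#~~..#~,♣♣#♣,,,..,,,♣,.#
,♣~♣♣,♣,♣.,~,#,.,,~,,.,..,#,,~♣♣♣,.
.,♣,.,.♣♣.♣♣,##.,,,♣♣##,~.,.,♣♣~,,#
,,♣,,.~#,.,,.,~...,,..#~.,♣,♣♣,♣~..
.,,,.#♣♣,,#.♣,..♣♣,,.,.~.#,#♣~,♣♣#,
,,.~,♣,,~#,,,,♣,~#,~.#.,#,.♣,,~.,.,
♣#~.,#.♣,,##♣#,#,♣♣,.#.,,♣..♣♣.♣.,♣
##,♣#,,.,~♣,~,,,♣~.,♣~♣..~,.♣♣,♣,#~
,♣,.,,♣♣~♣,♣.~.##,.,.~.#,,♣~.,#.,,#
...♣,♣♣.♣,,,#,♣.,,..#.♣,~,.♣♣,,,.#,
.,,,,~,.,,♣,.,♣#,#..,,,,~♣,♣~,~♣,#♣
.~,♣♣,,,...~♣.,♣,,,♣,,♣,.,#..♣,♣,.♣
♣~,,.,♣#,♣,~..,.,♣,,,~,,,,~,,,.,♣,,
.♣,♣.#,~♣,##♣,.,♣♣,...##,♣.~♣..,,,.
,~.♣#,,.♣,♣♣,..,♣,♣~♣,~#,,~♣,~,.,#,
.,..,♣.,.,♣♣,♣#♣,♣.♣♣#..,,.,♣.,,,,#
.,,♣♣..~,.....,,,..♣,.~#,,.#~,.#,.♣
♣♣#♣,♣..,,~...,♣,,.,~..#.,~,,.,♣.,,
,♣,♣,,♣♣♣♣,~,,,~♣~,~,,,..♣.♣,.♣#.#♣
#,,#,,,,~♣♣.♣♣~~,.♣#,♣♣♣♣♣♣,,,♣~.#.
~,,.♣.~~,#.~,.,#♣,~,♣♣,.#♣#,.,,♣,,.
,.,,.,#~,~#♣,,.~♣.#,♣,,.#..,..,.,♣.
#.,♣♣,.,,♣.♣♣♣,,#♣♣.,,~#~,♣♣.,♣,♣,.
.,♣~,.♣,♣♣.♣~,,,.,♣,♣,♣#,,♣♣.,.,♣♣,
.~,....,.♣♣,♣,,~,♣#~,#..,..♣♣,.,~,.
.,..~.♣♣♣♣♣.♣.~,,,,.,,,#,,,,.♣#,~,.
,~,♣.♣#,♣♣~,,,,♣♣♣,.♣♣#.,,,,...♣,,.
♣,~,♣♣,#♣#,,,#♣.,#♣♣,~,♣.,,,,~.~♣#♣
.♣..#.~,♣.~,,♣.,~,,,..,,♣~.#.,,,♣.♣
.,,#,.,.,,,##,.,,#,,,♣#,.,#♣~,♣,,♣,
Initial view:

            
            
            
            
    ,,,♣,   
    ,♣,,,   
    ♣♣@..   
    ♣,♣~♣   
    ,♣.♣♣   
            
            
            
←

            
            
            
            
    ♣,,,♣,  
    .,♣,,,  
    ,♣@,..  
    ,♣,♣~♣  
    ♣,♣.♣♣  
            
            
            

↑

            
            
            
            
    #,#..   
    ♣,,,♣,  
    .,@,,,  
    ,♣♣,..  
    ,♣,♣~♣  
    ♣,♣.♣♣  
            
            

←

            
            
            
            
    ♣#,#..  
    ,♣,,,♣, 
    ,.@♣,,, 
    .,♣♣,.. 
    .,♣,♣~♣ 
     ♣,♣.♣♣ 
            
            

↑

            
            
            
            
    ♣.,,.   
    ♣#,#..  
    ,♣@,,♣, 
    ,.,♣,,, 
    .,♣♣,.. 
    .,♣,♣~♣ 
     ♣,♣.♣♣ 
            

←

            
            
            
            
    ,♣.,,.  
    ,♣#,#.. 
    .,@,,,♣,
    .,.,♣,,,
    ,.,♣♣,..
     .,♣,♣~♣
      ♣,♣.♣♣
            

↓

            
            
            
    ,♣.,,.  
    ,♣#,#.. 
    .,♣,,,♣,
    .,@,♣,,,
    ,.,♣♣,..
    ..,♣,♣~♣
      ♣,♣.♣♣
            
            

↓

            
            
    ,♣.,,.  
    ,♣#,#.. 
    .,♣,,,♣,
    .,.,♣,,,
    ,.@♣♣,..
    ..,♣,♣~♣
    ♣#♣,♣.♣♣
            
            
            

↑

            
            
            
    ,♣.,,.  
    ,♣#,#.. 
    .,♣,,,♣,
    .,@,♣,,,
    ,.,♣♣,..
    ..,♣,♣~♣
    ♣#♣,♣.♣♣
            
            

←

            
            
            
     ,♣.,,. 
    .,♣#,#..
    ♣.,♣,,,♣
    ..@.,♣,,
    ♣,.,♣♣,.
    ,..,♣,♣~
     ♣#♣,♣.♣
            
            

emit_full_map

 ,♣.,,.  
.,♣#,#.. 
♣.,♣,,,♣,
..@.,♣,,,
♣,.,♣♣,..
,..,♣,♣~♣
 ♣#♣,♣.♣♣

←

            
            
            
      ,♣.,,.
    ,.,♣#,#.
    ~♣.,♣,,,
    ~.@,.,♣,
    #♣,.,♣♣,
    ♣,..,♣,♣
      ♣#♣,♣.
            
            

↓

            
            
      ,♣.,,.
    ,.,♣#,#.
    ~♣.,♣,,,
    ~..,.,♣,
    #♣@.,♣♣,
    ♣,..,♣,♣
    ♣,♣#♣,♣.
            
            
            

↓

            
      ,♣.,,.
    ,.,♣#,#.
    ~♣.,♣,,,
    ~..,.,♣,
    #♣,.,♣♣,
    ♣,@.,♣,♣
    ♣,♣#♣,♣.
    ...,,   
            
            
            

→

            
     ,♣.,,. 
   ,.,♣#,#..
   ~♣.,♣,,,♣
   ~..,.,♣,,
   #♣,.,♣♣,.
   ♣,.@,♣,♣~
   ♣,♣#♣,♣.♣
   ...,,,   
            
            
            

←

            
      ,♣.,,.
    ,.,♣#,#.
    ~♣.,♣,,,
    ~..,.,♣,
    #♣,.,♣♣,
    ♣,@.,♣,♣
    ♣,♣#♣,♣.
    ...,,,  
            
            
            

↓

      ,♣.,,.
    ,.,♣#,#.
    ~♣.,♣,,,
    ~..,.,♣,
    #♣,.,♣♣,
    ♣,..,♣,♣
    ♣,@#♣,♣.
    ...,,,  
    ...,♣   
            
            
            

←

       ,♣.,,
     ,.,♣#,#
     ~♣.,♣,,
     ~..,.,♣
    ##♣,.,♣♣
    ♣♣,..,♣,
    ♣♣@♣#♣,♣
    ....,,, 
    ~...,♣  
            
            
            

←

        ,♣.,
      ,.,♣#,
      ~♣.,♣,
      ~..,.,
    ,##♣,.,♣
    ,♣♣,..,♣
    ,♣@,♣#♣,
    .....,,,
    ,~...,♣ 
            
            
            

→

       ,♣.,,
     ,.,♣#,#
     ~♣.,♣,,
     ~..,.,♣
   ,##♣,.,♣♣
   ,♣♣,..,♣,
   ,♣♣@♣#♣,♣
   .....,,, 
   ,~...,♣  
            
            
            

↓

     ,.,♣#,#
     ~♣.,♣,,
     ~..,.,♣
   ,##♣,.,♣♣
   ,♣♣,..,♣,
   ,♣♣,♣#♣,♣
   ...@.,,, 
   ,~...,♣  
    ,~,,,   
            
            
            

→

    ,.,♣#,#.
    ~♣.,♣,,,
    ~..,.,♣,
  ,##♣,.,♣♣,
  ,♣♣,..,♣,♣
  ,♣♣,♣#♣,♣.
  ....@,,,  
  ,~...,♣   
   ,~,,,~   
            
            
            

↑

      ,♣.,,.
    ,.,♣#,#.
    ~♣.,♣,,,
    ~..,.,♣,
  ,##♣,.,♣♣,
  ,♣♣,..,♣,♣
  ,♣♣,@#♣,♣.
  .....,,,  
  ,~...,♣   
   ,~,,,~   
            
            

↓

    ,.,♣#,#.
    ~♣.,♣,,,
    ~..,.,♣,
  ,##♣,.,♣♣,
  ,♣♣,..,♣,♣
  ,♣♣,♣#♣,♣.
  ....@,,,  
  ,~...,♣   
   ,~,,,~   
            
            
            

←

     ,.,♣#,#
     ~♣.,♣,,
     ~..,.,♣
   ,##♣,.,♣♣
   ,♣♣,..,♣,
   ,♣♣,♣#♣,♣
   ...@.,,, 
   ,~...,♣  
    ,~,,,~  
            
            
            


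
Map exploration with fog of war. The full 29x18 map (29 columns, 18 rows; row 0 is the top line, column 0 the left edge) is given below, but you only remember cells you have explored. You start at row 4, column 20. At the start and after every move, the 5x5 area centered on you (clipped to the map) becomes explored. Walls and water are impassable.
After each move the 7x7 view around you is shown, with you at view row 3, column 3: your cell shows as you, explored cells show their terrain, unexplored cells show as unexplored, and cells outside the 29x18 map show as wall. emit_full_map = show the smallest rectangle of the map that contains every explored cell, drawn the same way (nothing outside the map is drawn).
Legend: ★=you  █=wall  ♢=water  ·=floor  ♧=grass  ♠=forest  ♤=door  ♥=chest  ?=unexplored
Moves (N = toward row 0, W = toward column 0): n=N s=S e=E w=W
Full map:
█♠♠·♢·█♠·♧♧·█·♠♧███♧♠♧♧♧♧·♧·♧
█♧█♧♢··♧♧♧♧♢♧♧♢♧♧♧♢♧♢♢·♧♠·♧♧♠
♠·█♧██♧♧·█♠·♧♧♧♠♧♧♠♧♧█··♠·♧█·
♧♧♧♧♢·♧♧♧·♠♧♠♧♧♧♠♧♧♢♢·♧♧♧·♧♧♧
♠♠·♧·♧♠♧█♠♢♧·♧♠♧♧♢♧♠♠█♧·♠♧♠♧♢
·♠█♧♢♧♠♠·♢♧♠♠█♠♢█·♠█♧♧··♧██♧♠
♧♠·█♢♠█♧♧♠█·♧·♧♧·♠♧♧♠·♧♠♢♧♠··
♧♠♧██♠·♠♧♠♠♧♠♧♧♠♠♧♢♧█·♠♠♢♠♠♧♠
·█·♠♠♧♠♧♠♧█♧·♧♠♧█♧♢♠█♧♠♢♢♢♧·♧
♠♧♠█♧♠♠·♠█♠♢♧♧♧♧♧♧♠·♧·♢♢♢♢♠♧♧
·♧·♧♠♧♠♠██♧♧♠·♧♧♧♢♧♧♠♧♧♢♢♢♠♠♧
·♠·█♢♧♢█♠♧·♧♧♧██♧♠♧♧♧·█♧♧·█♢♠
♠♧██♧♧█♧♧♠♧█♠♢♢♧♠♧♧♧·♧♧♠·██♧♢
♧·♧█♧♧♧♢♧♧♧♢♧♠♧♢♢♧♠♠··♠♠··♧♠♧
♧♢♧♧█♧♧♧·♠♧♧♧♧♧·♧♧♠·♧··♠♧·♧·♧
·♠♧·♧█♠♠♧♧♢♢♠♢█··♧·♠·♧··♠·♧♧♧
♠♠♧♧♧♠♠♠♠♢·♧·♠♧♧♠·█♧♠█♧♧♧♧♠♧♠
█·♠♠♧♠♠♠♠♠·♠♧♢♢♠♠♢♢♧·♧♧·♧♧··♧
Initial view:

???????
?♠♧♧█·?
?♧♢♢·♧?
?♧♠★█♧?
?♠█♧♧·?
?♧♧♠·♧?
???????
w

???????
?♧♠♧♧█·
?♧♧♢♢·♧
?♢♧★♠█♧
?·♠█♧♧·
?♠♧♧♠·♧
???????

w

???????
?♧♧♠♧♧█
?♠♧♧♢♢·
?♧♢★♠♠█
?█·♠█♧♧
?·♠♧♧♠·
???????

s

?♧♧♠♧♧█
?♠♧♧♢♢·
?♧♢♧♠♠█
?█·★█♧♧
?·♠♧♧♠·
?♠♧♢♧█?
???????

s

?♠♧♧♢♢·
?♧♢♧♠♠█
?█·♠█♧♧
?·♠★♧♠·
?♠♧♢♧█?
?█♧♢♠█?
???????

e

♠♧♧♢♢·♧
♧♢♧♠♠█♧
█·♠█♧♧·
·♠♧★♠·♧
♠♧♢♧█·?
█♧♢♠█♧?
???????

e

♧♧♢♢·♧?
♢♧♠♠█♧?
·♠█♧♧·?
♠♧♧★·♧?
♧♢♧█·♠?
♧♢♠█♧♠?
???????

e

♧♢♢·♧??
♧♠♠█♧·?
♠█♧♧··?
♧♧♠★♧♠?
♢♧█·♠♠?
♢♠█♧♠♢?
???????

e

♢♢·♧???
♠♠█♧·♠?
█♧♧··♧?
♧♠·★♠♢?
♧█·♠♠♢?
♠█♧♠♢♢?
???????

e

♢·♧????
♠█♧·♠♧?
♧♧··♧█?
♠·♧★♢♧?
█·♠♠♢♠?
█♧♠♢♢♢?
???????

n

♧█·????
♢·♧♧♧·?
♠█♧·♠♧?
♧♧·★♧█?
♠·♧♠♢♧?
█·♠♠♢♠?
█♧♠♢♢♢?

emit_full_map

♧♧♠♧♧█·???
♠♧♧♢♢·♧♧♧·
♧♢♧♠♠█♧·♠♧
█·♠█♧♧·★♧█
·♠♧♧♠·♧♠♢♧
♠♧♢♧█·♠♠♢♠
█♧♢♠█♧♠♢♢♢

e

█·?????
·♧♧♧·♧?
█♧·♠♧♠?
♧··★██?
·♧♠♢♧♠?
·♠♠♢♠♠?
♧♠♢♢♢??

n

???????
█··♠·♧?
·♧♧♧·♧?
█♧·★♧♠?
♧··♧██?
·♧♠♢♧♠?
·♠♠♢♠♠?

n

???????
?·♧♠·♧?
█··♠·♧?
·♧♧★·♧?
█♧·♠♧♠?
♧··♧██?
·♧♠♢♧♠?

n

███████
?♧♧♧·♧?
?·♧♠·♧?
█··★·♧?
·♧♧♧·♧?
█♧·♠♧♠?
♧··♧██?

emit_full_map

??????♧♧♧·♧
??????·♧♠·♧
♧♧♠♧♧█··★·♧
♠♧♧♢♢·♧♧♧·♧
♧♢♧♠♠█♧·♠♧♠
█·♠█♧♧··♧██
·♠♧♧♠·♧♠♢♧♠
♠♧♢♧█·♠♠♢♠♠
█♧♢♠█♧♠♢♢♢?

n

███████
███████
?♧♧♧·♧?
?·♧★·♧?
█··♠·♧?
·♧♧♧·♧?
█♧·♠♧♠?

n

███████
███████
███████
?♧♧★·♧?
?·♧♠·♧?
█··♠·♧?
·♧♧♧·♧?

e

███████
███████
███████
♧♧♧★♧·?
·♧♠·♧♧?
··♠·♧█?
♧♧♧·♧??

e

███████
███████
███████
♧♧·★·♧█
♧♠·♧♧♠█
·♠·♧█·█
♧♧·♧??█

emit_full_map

??????♧♧♧·★·♧
??????·♧♠·♧♧♠
♧♧♠♧♧█··♠·♧█·
♠♧♧♢♢·♧♧♧·♧??
♧♢♧♠♠█♧·♠♧♠??
█·♠█♧♧··♧██??
·♠♧♧♠·♧♠♢♧♠??
♠♧♢♧█·♠♠♢♠♠??
█♧♢♠█♧♠♢♢♢???

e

███████
███████
███████
♧·♧★♧██
♠·♧♧♠██
♠·♧█·██
♧·♧??██

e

███████
███████
███████
·♧·★███
·♧♧♠███
·♧█·███
·♧??███

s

███████
███████
·♧·♧███
·♧♧★███
·♧█·███
·♧♧♧███
♧♠??███

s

███████
·♧·♧███
·♧♧♠███
·♧█★███
·♧♧♧███
♧♠♧♢███
██??███

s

·♧·♧███
·♧♧♠███
·♧█·███
·♧♧★███
♧♠♧♢███
██♧♠███
♧♠??███

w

♧·♧·♧██
♠·♧♧♠██
♠·♧█·██
♧·♧★♧██
♠♧♠♧♢██
♧██♧♠██
♢♧♠??██

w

♧♧·♧·♧█
♧♠·♧♧♠█
·♠·♧█·█
♧♧·★♧♧█
·♠♧♠♧♢█
·♧██♧♠█
♠♢♧♠??█

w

♧♧♧·♧·♧
·♧♠·♧♧♠
··♠·♧█·
♧♧♧★♧♧♧
♧·♠♧♠♧♢
··♧██♧♠
♧♠♢♧♠??

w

?♧♧♧·♧·
?·♧♠·♧♧
█··♠·♧█
·♧♧★·♧♧
█♧·♠♧♠♧
♧··♧██♧
·♧♠♢♧♠?

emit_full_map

??????♧♧♧·♧·♧
??????·♧♠·♧♧♠
♧♧♠♧♧█··♠·♧█·
♠♧♧♢♢·♧♧★·♧♧♧
♧♢♧♠♠█♧·♠♧♠♧♢
█·♠█♧♧··♧██♧♠
·♠♧♧♠·♧♠♢♧♠??
♠♧♢♧█·♠♠♢♠♠??
█♧♢♠█♧♠♢♢♢???

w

??♧♧♧·♧
?♢·♧♠·♧
♧█··♠·♧
♢·♧★♧·♧
♠█♧·♠♧♠
♧♧··♧██
♠·♧♠♢♧♠

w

???♧♧♧·
?♢♢·♧♠·
♧♧█··♠·
♢♢·★♧♧·
♠♠█♧·♠♧
█♧♧··♧█
♧♠·♧♠♢♧

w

????♧♧♧
?♧♢♢·♧♠
♠♧♧█··♠
♧♢♢★♧♧♧
♧♠♠█♧·♠
♠█♧♧··♧
♧♧♠·♧♠♢

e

???♧♧♧·
♧♢♢·♧♠·
♧♧█··♠·
♢♢·★♧♧·
♠♠█♧·♠♧
█♧♧··♧█
♧♠·♧♠♢♧

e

??♧♧♧·♧
♢♢·♧♠·♧
♧█··♠·♧
♢·♧★♧·♧
♠█♧·♠♧♠
♧♧··♧██
♠·♧♠♢♧♠

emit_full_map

??????♧♧♧·♧·♧
???♧♢♢·♧♠·♧♧♠
♧♧♠♧♧█··♠·♧█·
♠♧♧♢♢·♧★♧·♧♧♧
♧♢♧♠♠█♧·♠♧♠♧♢
█·♠█♧♧··♧██♧♠
·♠♧♧♠·♧♠♢♧♠??
♠♧♢♧█·♠♠♢♠♠??
█♧♢♠█♧♠♢♢♢???

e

?♧♧♧·♧·
♢·♧♠·♧♧
█··♠·♧█
·♧♧★·♧♧
█♧·♠♧♠♧
♧··♧██♧
·♧♠♢♧♠?

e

♧♧♧·♧·♧
·♧♠·♧♧♠
··♠·♧█·
♧♧♧★♧♧♧
♧·♠♧♠♧♢
··♧██♧♠
♧♠♢♧♠??

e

♧♧·♧·♧█
♧♠·♧♧♠█
·♠·♧█·█
♧♧·★♧♧█
·♠♧♠♧♢█
·♧██♧♠█
♠♢♧♠??█

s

♧♠·♧♧♠█
·♠·♧█·█
♧♧·♧♧♧█
·♠♧★♧♢█
·♧██♧♠█
♠♢♧♠··█
♠♢♠♠??█

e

♠·♧♧♠██
♠·♧█·██
♧·♧♧♧██
♠♧♠★♢██
♧██♧♠██
♢♧♠··██
♢♠♠??██

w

♧♠·♧♧♠█
·♠·♧█·█
♧♧·♧♧♧█
·♠♧★♧♢█
·♧██♧♠█
♠♢♧♠··█
♠♢♠♠??█

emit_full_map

??????♧♧♧·♧·♧
???♧♢♢·♧♠·♧♧♠
♧♧♠♧♧█··♠·♧█·
♠♧♧♢♢·♧♧♧·♧♧♧
♧♢♧♠♠█♧·♠♧★♧♢
█·♠█♧♧··♧██♧♠
·♠♧♧♠·♧♠♢♧♠··
♠♧♢♧█·♠♠♢♠♠??
█♧♢♠█♧♠♢♢♢???


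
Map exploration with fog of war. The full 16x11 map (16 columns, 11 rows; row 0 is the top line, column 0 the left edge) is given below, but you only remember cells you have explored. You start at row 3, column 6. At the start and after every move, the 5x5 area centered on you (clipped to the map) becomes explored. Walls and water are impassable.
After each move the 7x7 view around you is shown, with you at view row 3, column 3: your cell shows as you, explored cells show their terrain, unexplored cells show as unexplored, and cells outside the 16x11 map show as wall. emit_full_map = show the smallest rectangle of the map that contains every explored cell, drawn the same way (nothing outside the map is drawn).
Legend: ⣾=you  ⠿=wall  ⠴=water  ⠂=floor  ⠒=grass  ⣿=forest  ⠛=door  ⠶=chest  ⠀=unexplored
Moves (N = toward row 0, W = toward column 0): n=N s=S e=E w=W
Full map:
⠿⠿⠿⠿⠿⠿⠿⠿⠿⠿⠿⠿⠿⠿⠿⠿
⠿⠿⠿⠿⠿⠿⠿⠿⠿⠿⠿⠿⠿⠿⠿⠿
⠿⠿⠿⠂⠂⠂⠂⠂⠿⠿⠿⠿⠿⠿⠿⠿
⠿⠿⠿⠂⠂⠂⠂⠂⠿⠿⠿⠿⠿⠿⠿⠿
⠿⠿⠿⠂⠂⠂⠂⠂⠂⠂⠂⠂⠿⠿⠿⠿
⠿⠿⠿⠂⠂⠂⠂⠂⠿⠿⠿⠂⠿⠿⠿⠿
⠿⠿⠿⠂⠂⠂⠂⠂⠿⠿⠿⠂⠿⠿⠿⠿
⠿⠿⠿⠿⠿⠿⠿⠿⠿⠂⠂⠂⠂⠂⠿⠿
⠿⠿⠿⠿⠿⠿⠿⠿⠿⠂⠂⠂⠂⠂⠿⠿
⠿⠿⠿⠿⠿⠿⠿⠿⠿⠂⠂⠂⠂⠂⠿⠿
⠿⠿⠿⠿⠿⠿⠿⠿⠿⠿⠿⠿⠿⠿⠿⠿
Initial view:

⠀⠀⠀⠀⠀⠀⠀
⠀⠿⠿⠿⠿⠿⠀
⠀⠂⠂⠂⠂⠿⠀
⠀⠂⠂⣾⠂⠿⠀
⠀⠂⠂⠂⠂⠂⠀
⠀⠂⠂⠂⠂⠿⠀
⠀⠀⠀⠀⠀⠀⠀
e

⠀⠀⠀⠀⠀⠀⠀
⠿⠿⠿⠿⠿⠿⠀
⠂⠂⠂⠂⠿⠿⠀
⠂⠂⠂⣾⠿⠿⠀
⠂⠂⠂⠂⠂⠂⠀
⠂⠂⠂⠂⠿⠿⠀
⠀⠀⠀⠀⠀⠀⠀

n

⠿⠿⠿⠿⠿⠿⠿
⠀⠿⠿⠿⠿⠿⠀
⠿⠿⠿⠿⠿⠿⠀
⠂⠂⠂⣾⠿⠿⠀
⠂⠂⠂⠂⠿⠿⠀
⠂⠂⠂⠂⠂⠂⠀
⠂⠂⠂⠂⠿⠿⠀

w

⠿⠿⠿⠿⠿⠿⠿
⠀⠿⠿⠿⠿⠿⠿
⠀⠿⠿⠿⠿⠿⠿
⠀⠂⠂⣾⠂⠿⠿
⠀⠂⠂⠂⠂⠿⠿
⠀⠂⠂⠂⠂⠂⠂
⠀⠂⠂⠂⠂⠿⠿

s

⠀⠿⠿⠿⠿⠿⠿
⠀⠿⠿⠿⠿⠿⠿
⠀⠂⠂⠂⠂⠿⠿
⠀⠂⠂⣾⠂⠿⠿
⠀⠂⠂⠂⠂⠂⠂
⠀⠂⠂⠂⠂⠿⠿
⠀⠀⠀⠀⠀⠀⠀

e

⠿⠿⠿⠿⠿⠿⠀
⠿⠿⠿⠿⠿⠿⠀
⠂⠂⠂⠂⠿⠿⠀
⠂⠂⠂⣾⠿⠿⠀
⠂⠂⠂⠂⠂⠂⠀
⠂⠂⠂⠂⠿⠿⠀
⠀⠀⠀⠀⠀⠀⠀

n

⠿⠿⠿⠿⠿⠿⠿
⠿⠿⠿⠿⠿⠿⠀
⠿⠿⠿⠿⠿⠿⠀
⠂⠂⠂⣾⠿⠿⠀
⠂⠂⠂⠂⠿⠿⠀
⠂⠂⠂⠂⠂⠂⠀
⠂⠂⠂⠂⠿⠿⠀

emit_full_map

⠿⠿⠿⠿⠿⠿
⠿⠿⠿⠿⠿⠿
⠂⠂⠂⣾⠿⠿
⠂⠂⠂⠂⠿⠿
⠂⠂⠂⠂⠂⠂
⠂⠂⠂⠂⠿⠿

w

⠿⠿⠿⠿⠿⠿⠿
⠀⠿⠿⠿⠿⠿⠿
⠀⠿⠿⠿⠿⠿⠿
⠀⠂⠂⣾⠂⠿⠿
⠀⠂⠂⠂⠂⠿⠿
⠀⠂⠂⠂⠂⠂⠂
⠀⠂⠂⠂⠂⠿⠿

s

⠀⠿⠿⠿⠿⠿⠿
⠀⠿⠿⠿⠿⠿⠿
⠀⠂⠂⠂⠂⠿⠿
⠀⠂⠂⣾⠂⠿⠿
⠀⠂⠂⠂⠂⠂⠂
⠀⠂⠂⠂⠂⠿⠿
⠀⠀⠀⠀⠀⠀⠀

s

⠀⠿⠿⠿⠿⠿⠿
⠀⠂⠂⠂⠂⠿⠿
⠀⠂⠂⠂⠂⠿⠿
⠀⠂⠂⣾⠂⠂⠂
⠀⠂⠂⠂⠂⠿⠿
⠀⠂⠂⠂⠂⠿⠀
⠀⠀⠀⠀⠀⠀⠀

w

⠀⠀⠿⠿⠿⠿⠿
⠀⠂⠂⠂⠂⠂⠿
⠀⠂⠂⠂⠂⠂⠿
⠀⠂⠂⣾⠂⠂⠂
⠀⠂⠂⠂⠂⠂⠿
⠀⠂⠂⠂⠂⠂⠿
⠀⠀⠀⠀⠀⠀⠀

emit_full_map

⠀⠿⠿⠿⠿⠿⠿
⠀⠿⠿⠿⠿⠿⠿
⠂⠂⠂⠂⠂⠿⠿
⠂⠂⠂⠂⠂⠿⠿
⠂⠂⣾⠂⠂⠂⠂
⠂⠂⠂⠂⠂⠿⠿
⠂⠂⠂⠂⠂⠿⠀

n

⠀⠀⠿⠿⠿⠿⠿
⠀⠿⠿⠿⠿⠿⠿
⠀⠂⠂⠂⠂⠂⠿
⠀⠂⠂⣾⠂⠂⠿
⠀⠂⠂⠂⠂⠂⠂
⠀⠂⠂⠂⠂⠂⠿
⠀⠂⠂⠂⠂⠂⠿

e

⠀⠿⠿⠿⠿⠿⠿
⠿⠿⠿⠿⠿⠿⠿
⠂⠂⠂⠂⠂⠿⠿
⠂⠂⠂⣾⠂⠿⠿
⠂⠂⠂⠂⠂⠂⠂
⠂⠂⠂⠂⠂⠿⠿
⠂⠂⠂⠂⠂⠿⠀

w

⠀⠀⠿⠿⠿⠿⠿
⠀⠿⠿⠿⠿⠿⠿
⠀⠂⠂⠂⠂⠂⠿
⠀⠂⠂⣾⠂⠂⠿
⠀⠂⠂⠂⠂⠂⠂
⠀⠂⠂⠂⠂⠂⠿
⠀⠂⠂⠂⠂⠂⠿

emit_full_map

⠀⠿⠿⠿⠿⠿⠿
⠿⠿⠿⠿⠿⠿⠿
⠂⠂⠂⠂⠂⠿⠿
⠂⠂⣾⠂⠂⠿⠿
⠂⠂⠂⠂⠂⠂⠂
⠂⠂⠂⠂⠂⠿⠿
⠂⠂⠂⠂⠂⠿⠀


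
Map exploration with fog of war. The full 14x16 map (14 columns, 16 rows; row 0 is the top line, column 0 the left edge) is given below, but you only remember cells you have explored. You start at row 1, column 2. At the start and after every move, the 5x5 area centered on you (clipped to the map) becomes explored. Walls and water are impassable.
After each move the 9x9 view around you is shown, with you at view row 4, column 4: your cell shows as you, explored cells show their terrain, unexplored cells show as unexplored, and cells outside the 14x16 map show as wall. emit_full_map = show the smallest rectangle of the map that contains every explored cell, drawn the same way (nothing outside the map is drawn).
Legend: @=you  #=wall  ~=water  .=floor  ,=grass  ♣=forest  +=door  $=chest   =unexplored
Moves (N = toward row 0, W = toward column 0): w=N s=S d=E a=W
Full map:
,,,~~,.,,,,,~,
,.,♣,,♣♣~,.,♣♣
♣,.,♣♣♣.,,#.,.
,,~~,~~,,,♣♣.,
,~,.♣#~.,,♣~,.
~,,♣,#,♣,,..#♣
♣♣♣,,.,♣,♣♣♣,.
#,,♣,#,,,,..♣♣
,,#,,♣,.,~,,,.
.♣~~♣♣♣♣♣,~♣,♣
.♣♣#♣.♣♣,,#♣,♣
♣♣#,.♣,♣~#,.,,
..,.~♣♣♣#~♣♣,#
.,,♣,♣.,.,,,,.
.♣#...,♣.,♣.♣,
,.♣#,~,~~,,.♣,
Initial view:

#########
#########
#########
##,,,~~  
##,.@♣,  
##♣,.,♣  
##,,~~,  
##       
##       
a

#########
#########
#########
###,,,~~ 
###,@,♣, 
###♣,.,♣ 
###,,~~, 
###      
###      

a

#########
#########
#########
####,,,~~
####@.,♣,
####♣,.,♣
####,,~~,
####     
####     

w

#########
#########
#########
#########
####@,,~~
####,.,♣,
####♣,.,♣
####,,~~,
####     

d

#########
#########
#########
#########
###,@,~~ 
###,.,♣, 
###♣,.,♣ 
###,,~~, 
###      

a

#########
#########
#########
#########
####@,,~~
####,.,♣,
####♣,.,♣
####,,~~,
####     

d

#########
#########
#########
#########
###,@,~~ 
###,.,♣, 
###♣,.,♣ 
###,,~~, 
###      
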